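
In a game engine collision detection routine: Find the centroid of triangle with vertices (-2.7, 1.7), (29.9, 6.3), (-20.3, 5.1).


Centroid = ((x_A+x_B+x_C)/3, (y_A+y_B+y_C)/3)
= (((-2.7)+29.9+(-20.3))/3, (1.7+6.3+5.1)/3)
= (2.3, 4.3667)

(2.3, 4.3667)


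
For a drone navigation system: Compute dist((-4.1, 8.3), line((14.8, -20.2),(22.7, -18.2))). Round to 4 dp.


|cross product| = 262.95
|line direction| = sqrt(66.41) = 8.1492
Distance = 262.95/sqrt(66.41) = 32.2668

32.2668


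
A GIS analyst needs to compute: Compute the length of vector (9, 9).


|u| = sqrt(9^2 + 9^2) = sqrt(162) = 12.7279

12.7279


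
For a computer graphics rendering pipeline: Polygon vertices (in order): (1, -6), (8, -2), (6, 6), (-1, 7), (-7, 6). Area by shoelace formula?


Shoelace sum: (1*(-2) - 8*(-6)) + (8*6 - 6*(-2)) + (6*7 - (-1)*6) + ((-1)*6 - (-7)*7) + ((-7)*(-6) - 1*6)
= 233
Area = |233|/2 = 116.5

116.5


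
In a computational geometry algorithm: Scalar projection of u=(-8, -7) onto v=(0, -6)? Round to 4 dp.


u.v = 42, |v| = sqrt(36) = 6
Scalar projection = u.v / |v| = 42 / sqrt(36) = 7

7


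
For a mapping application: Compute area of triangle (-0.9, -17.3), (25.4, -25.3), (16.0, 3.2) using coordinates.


Area = |x_A(y_B-y_C) + x_B(y_C-y_A) + x_C(y_A-y_B)|/2
= |25.65 + 520.7 + 128|/2
= 674.35/2 = 337.175

337.175


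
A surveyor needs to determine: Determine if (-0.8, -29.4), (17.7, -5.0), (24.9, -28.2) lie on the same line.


Cross product: (17.7-(-0.8))*((-28.2)-(-29.4)) - ((-5)-(-29.4))*(24.9-(-0.8))
= -604.88

No, not collinear


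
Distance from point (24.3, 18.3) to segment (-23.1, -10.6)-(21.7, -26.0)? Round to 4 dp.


Project P onto AB: t = 0.7479 (clamped to [0,1])
Closest point on segment: (10.4064, -22.1178)
Distance: 42.7391

42.7391


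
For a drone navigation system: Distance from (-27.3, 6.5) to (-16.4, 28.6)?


dx=10.9, dy=22.1
d^2 = 10.9^2 + 22.1^2 = 607.22
d = sqrt(607.22) = 24.6418

24.6418


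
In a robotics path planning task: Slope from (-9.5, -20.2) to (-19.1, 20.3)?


slope = (y2-y1)/(x2-x1) = (20.3-(-20.2))/((-19.1)-(-9.5)) = 40.5/(-9.6) = -4.2188

-4.2188


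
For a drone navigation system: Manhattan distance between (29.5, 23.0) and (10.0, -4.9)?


|29.5-10| + |23-(-4.9)| = 19.5 + 27.9 = 47.4

47.4


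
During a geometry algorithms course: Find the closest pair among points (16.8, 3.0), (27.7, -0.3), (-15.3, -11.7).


d(P0,P1) = 11.3886, d(P0,P2) = 35.3058, d(P1,P2) = 44.4855
Closest: P0 and P1

Closest pair: (16.8, 3.0) and (27.7, -0.3), distance = 11.3886


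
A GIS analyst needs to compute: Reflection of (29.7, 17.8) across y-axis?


Reflection over y-axis: (x,y) -> (-x,y)
(29.7, 17.8) -> (-29.7, 17.8)

(-29.7, 17.8)


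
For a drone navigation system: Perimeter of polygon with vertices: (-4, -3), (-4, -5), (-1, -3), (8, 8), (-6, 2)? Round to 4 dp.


Sides: (-4, -3)->(-4, -5): sqrt(4) = 2, (-4, -5)->(-1, -3): sqrt(13) = 3.605551, (-1, -3)->(8, 8): sqrt(202) = 14.21267, (8, 8)->(-6, 2): sqrt(232) = 15.231546, (-6, 2)->(-4, -3): sqrt(29) = 5.385165
Sum = 40.434932
Perimeter = 40.4349

40.4349


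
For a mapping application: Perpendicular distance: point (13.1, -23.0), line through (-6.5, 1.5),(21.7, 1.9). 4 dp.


|cross product| = 698.74
|line direction| = sqrt(795.4) = 28.2028
Distance = 698.74/sqrt(795.4) = 24.7755

24.7755


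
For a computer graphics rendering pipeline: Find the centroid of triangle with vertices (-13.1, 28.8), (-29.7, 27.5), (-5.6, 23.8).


Centroid = ((x_A+x_B+x_C)/3, (y_A+y_B+y_C)/3)
= (((-13.1)+(-29.7)+(-5.6))/3, (28.8+27.5+23.8)/3)
= (-16.1333, 26.7)

(-16.1333, 26.7)


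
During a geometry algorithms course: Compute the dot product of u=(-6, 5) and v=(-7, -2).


u . v = u_x*v_x + u_y*v_y = (-6)*(-7) + 5*(-2)
= 42 + (-10) = 32

32


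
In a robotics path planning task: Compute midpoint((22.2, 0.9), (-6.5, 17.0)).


M = ((22.2+(-6.5))/2, (0.9+17)/2)
= (7.85, 8.95)

(7.85, 8.95)


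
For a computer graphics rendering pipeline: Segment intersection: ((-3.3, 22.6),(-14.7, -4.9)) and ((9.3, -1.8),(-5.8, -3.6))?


Cross products: d1=-391.12, d2=3.61, d3=624.66, d4=229.93
d1*d2 < 0 and d3*d4 < 0? no

No, they don't intersect


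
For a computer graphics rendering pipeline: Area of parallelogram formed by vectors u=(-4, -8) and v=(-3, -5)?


|u x v| = |(-4)*(-5) - (-8)*(-3)|
= |20 - 24| = 4

4


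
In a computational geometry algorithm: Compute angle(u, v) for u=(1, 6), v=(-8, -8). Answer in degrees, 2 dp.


u.v = -56, |u| = sqrt(37) = 6.0828, |v| = sqrt(128) = 11.3137
cos(theta) = u.v/(|u||v|) = -56/sqrt(4736) = -0.813733
theta = acos(-0.813733) = 144.46 degrees

144.46 degrees


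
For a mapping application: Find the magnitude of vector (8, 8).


|u| = sqrt(8^2 + 8^2) = sqrt(128) = 11.3137

11.3137


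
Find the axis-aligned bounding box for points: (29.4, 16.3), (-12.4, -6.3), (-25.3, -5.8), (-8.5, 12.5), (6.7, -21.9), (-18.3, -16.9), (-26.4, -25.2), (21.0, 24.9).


x range: [-26.4, 29.4]
y range: [-25.2, 24.9]
Bounding box: (-26.4,-25.2) to (29.4,24.9)

(-26.4,-25.2) to (29.4,24.9)


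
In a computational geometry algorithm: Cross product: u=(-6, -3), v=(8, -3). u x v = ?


u x v = u_x*v_y - u_y*v_x = (-6)*(-3) - (-3)*8
= 18 - (-24) = 42

42


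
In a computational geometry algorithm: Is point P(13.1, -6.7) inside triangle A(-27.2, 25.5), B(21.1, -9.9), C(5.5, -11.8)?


Cross products: AB x AP = -128.64, BC x BP = -65.12, CA x CP = -450.25
All same sign? yes

Yes, inside


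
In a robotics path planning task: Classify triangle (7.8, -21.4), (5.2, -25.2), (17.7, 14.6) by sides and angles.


Side lengths squared: AB^2=21.2, BC^2=1740.29, CA^2=1394.01
Sorted: [21.2, 1394.01, 1740.29]
By sides: Scalene, By angles: Obtuse

Scalene, Obtuse


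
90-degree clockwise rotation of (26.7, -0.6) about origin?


90° CW: (x,y) -> (y, -x)
(26.7,-0.6) -> (-0.6, -26.7)

(-0.6, -26.7)


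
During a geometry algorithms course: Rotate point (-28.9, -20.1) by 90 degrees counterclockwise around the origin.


90° CCW: (x,y) -> (-y, x)
(-28.9,-20.1) -> (20.1, -28.9)

(20.1, -28.9)


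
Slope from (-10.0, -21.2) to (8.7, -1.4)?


slope = (y2-y1)/(x2-x1) = ((-1.4)-(-21.2))/(8.7-(-10)) = 19.8/18.7 = 1.0588

1.0588


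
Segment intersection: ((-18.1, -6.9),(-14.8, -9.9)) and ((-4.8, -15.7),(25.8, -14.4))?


Cross products: d1=286.57, d2=190.48, d3=10.86, d4=106.95
d1*d2 < 0 and d3*d4 < 0? no

No, they don't intersect


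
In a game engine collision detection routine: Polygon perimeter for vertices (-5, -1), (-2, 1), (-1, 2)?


Sides: (-5, -1)->(-2, 1): sqrt(13) = 3.605551, (-2, 1)->(-1, 2): sqrt(2) = 1.414214, (-1, 2)->(-5, -1): sqrt(25) = 5
Sum = 10.019765
Perimeter = 10.0198

10.0198


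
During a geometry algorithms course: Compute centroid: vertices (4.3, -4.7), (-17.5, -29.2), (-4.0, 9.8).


Centroid = ((x_A+x_B+x_C)/3, (y_A+y_B+y_C)/3)
= ((4.3+(-17.5)+(-4))/3, ((-4.7)+(-29.2)+9.8)/3)
= (-5.7333, -8.0333)

(-5.7333, -8.0333)


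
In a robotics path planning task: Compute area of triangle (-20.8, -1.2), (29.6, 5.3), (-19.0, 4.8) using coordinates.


Area = |x_A(y_B-y_C) + x_B(y_C-y_A) + x_C(y_A-y_B)|/2
= |(-10.4) + 177.6 + 123.5|/2
= 290.7/2 = 145.35

145.35


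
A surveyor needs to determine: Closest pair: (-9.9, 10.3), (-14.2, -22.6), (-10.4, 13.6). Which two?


d(P0,P1) = 33.1798, d(P0,P2) = 3.3377, d(P1,P2) = 36.3989
Closest: P0 and P2

Closest pair: (-9.9, 10.3) and (-10.4, 13.6), distance = 3.3377


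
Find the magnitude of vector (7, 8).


|u| = sqrt(7^2 + 8^2) = sqrt(113) = 10.6301

10.6301


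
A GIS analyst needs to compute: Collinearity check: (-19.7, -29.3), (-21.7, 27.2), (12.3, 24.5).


Cross product: ((-21.7)-(-19.7))*(24.5-(-29.3)) - (27.2-(-29.3))*(12.3-(-19.7))
= -1915.6

No, not collinear


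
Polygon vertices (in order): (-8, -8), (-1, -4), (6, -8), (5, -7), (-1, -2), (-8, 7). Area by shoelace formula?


Shoelace sum: ((-8)*(-4) - (-1)*(-8)) + ((-1)*(-8) - 6*(-4)) + (6*(-7) - 5*(-8)) + (5*(-2) - (-1)*(-7)) + ((-1)*7 - (-8)*(-2)) + ((-8)*(-8) - (-8)*7)
= 134
Area = |134|/2 = 67

67


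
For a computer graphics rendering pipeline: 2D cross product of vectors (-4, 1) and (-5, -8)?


u x v = u_x*v_y - u_y*v_x = (-4)*(-8) - 1*(-5)
= 32 - (-5) = 37

37


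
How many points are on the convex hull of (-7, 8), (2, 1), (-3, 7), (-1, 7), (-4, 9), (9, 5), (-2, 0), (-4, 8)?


Convex hull vertices (CCW): (-7, 8), (-2, 0), (2, 1), (9, 5), (-4, 9)
Count = 5

5


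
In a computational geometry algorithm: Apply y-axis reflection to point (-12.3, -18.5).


Reflection over y-axis: (x,y) -> (-x,y)
(-12.3, -18.5) -> (12.3, -18.5)

(12.3, -18.5)


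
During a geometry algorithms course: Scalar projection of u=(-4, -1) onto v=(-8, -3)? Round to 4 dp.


u.v = 35, |v| = sqrt(73) = 8.544
Scalar projection = u.v / |v| = 35 / sqrt(73) = 4.0964

4.0964


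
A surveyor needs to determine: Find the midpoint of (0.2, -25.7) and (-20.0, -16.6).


M = ((0.2+(-20))/2, ((-25.7)+(-16.6))/2)
= (-9.9, -21.15)

(-9.9, -21.15)


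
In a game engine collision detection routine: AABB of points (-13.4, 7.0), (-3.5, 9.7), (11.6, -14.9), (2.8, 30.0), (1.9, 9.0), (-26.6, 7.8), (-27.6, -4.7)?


x range: [-27.6, 11.6]
y range: [-14.9, 30]
Bounding box: (-27.6,-14.9) to (11.6,30)

(-27.6,-14.9) to (11.6,30)


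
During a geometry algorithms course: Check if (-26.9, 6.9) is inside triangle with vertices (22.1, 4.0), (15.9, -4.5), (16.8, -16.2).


Cross products: AB x AP = -434.48, BC x BP = -490.5, CA x CP = 1005.17
All same sign? no

No, outside


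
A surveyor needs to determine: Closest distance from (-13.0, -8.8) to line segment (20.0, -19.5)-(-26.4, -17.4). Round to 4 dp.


Project P onto AB: t = 0.7202 (clamped to [0,1])
Closest point on segment: (-13.4158, -17.9876)
Distance: 9.1971

9.1971


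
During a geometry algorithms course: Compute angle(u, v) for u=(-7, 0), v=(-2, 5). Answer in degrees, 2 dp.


u.v = 14, |u| = sqrt(49) = 7, |v| = sqrt(29) = 5.3852
cos(theta) = u.v/(|u||v|) = 14/sqrt(1421) = 0.371391
theta = acos(0.371391) = 68.2 degrees

68.2 degrees


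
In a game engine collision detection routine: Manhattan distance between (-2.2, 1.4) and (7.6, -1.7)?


|(-2.2)-7.6| + |1.4-(-1.7)| = 9.8 + 3.1 = 12.9

12.9


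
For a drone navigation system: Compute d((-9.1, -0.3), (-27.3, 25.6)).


dx=-18.2, dy=25.9
d^2 = (-18.2)^2 + 25.9^2 = 1002.05
d = sqrt(1002.05) = 31.6552

31.6552


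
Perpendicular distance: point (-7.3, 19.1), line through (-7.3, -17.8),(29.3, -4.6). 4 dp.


|cross product| = 1350.54
|line direction| = sqrt(1513.8) = 38.9076
Distance = 1350.54/sqrt(1513.8) = 34.7115

34.7115


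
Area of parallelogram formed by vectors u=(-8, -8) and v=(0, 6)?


|u x v| = |(-8)*6 - (-8)*0|
= |(-48) - 0| = 48

48


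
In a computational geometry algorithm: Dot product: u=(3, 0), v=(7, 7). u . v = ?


u . v = u_x*v_x + u_y*v_y = 3*7 + 0*7
= 21 + 0 = 21

21


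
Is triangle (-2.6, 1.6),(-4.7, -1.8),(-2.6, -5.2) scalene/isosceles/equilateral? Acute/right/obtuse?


Side lengths squared: AB^2=15.97, BC^2=15.97, CA^2=46.24
Sorted: [15.97, 15.97, 46.24]
By sides: Isosceles, By angles: Obtuse

Isosceles, Obtuse


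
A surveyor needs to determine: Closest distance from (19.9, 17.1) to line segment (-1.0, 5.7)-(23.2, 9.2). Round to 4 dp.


Project P onto AB: t = 0.9127 (clamped to [0,1])
Closest point on segment: (21.0868, 8.8944)
Distance: 8.291

8.291


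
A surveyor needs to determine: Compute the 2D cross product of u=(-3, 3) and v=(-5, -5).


u x v = u_x*v_y - u_y*v_x = (-3)*(-5) - 3*(-5)
= 15 - (-15) = 30

30


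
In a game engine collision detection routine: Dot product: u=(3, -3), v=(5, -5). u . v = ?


u . v = u_x*v_x + u_y*v_y = 3*5 + (-3)*(-5)
= 15 + 15 = 30

30


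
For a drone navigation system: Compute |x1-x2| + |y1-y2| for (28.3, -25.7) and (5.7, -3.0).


|28.3-5.7| + |(-25.7)-(-3)| = 22.6 + 22.7 = 45.3

45.3


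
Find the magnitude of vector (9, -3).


|u| = sqrt(9^2 + (-3)^2) = sqrt(90) = 9.4868

9.4868


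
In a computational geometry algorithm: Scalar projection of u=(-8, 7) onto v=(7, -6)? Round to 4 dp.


u.v = -98, |v| = sqrt(85) = 9.2195
Scalar projection = u.v / |v| = -98 / sqrt(85) = -10.6296

-10.6296


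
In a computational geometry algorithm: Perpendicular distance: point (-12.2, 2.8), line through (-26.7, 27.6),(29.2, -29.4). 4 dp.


|cross product| = 559.82
|line direction| = sqrt(6373.81) = 79.8361
Distance = 559.82/sqrt(6373.81) = 7.0121

7.0121


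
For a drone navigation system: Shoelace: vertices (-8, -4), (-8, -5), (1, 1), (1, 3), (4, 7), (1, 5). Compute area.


Shoelace sum: ((-8)*(-5) - (-8)*(-4)) + ((-8)*1 - 1*(-5)) + (1*3 - 1*1) + (1*7 - 4*3) + (4*5 - 1*7) + (1*(-4) - (-8)*5)
= 51
Area = |51|/2 = 25.5

25.5


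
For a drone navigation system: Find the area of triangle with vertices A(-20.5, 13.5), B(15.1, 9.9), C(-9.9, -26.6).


Area = |x_A(y_B-y_C) + x_B(y_C-y_A) + x_C(y_A-y_B)|/2
= |(-748.25) + (-605.51) + (-35.64)|/2
= 1389.4/2 = 694.7

694.7


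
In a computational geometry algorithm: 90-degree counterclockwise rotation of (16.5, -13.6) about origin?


90° CCW: (x,y) -> (-y, x)
(16.5,-13.6) -> (13.6, 16.5)

(13.6, 16.5)


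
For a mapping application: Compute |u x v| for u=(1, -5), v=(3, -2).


|u x v| = |1*(-2) - (-5)*3|
= |(-2) - (-15)| = 13

13


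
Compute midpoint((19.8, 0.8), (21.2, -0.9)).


M = ((19.8+21.2)/2, (0.8+(-0.9))/2)
= (20.5, -0.05)

(20.5, -0.05)


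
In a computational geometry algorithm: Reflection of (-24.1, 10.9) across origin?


Reflection over origin: (x,y) -> (-x,-y)
(-24.1, 10.9) -> (24.1, -10.9)

(24.1, -10.9)


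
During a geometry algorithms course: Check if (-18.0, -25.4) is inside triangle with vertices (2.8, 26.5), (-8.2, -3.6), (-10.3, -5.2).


Cross products: AB x AP = -55.18, BC x BP = 30.1, CA x CP = -20.53
All same sign? no

No, outside


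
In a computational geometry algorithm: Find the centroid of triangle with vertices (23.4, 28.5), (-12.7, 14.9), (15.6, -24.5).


Centroid = ((x_A+x_B+x_C)/3, (y_A+y_B+y_C)/3)
= ((23.4+(-12.7)+15.6)/3, (28.5+14.9+(-24.5))/3)
= (8.7667, 6.3)

(8.7667, 6.3)


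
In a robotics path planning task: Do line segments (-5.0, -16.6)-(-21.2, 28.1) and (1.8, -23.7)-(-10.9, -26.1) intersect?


Cross products: d1=-106.49, d2=-713.06, d3=-188.94, d4=417.63
d1*d2 < 0 and d3*d4 < 0? no

No, they don't intersect


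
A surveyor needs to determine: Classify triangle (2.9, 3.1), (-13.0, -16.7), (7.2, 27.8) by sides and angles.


Side lengths squared: AB^2=644.85, BC^2=2388.29, CA^2=628.58
Sorted: [628.58, 644.85, 2388.29]
By sides: Scalene, By angles: Obtuse

Scalene, Obtuse


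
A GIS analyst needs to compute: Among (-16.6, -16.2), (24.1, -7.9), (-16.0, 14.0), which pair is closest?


d(P0,P1) = 41.5377, d(P0,P2) = 30.206, d(P1,P2) = 45.6905
Closest: P0 and P2

Closest pair: (-16.6, -16.2) and (-16.0, 14.0), distance = 30.206


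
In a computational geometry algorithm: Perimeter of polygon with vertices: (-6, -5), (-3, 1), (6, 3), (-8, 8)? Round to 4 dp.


Sides: (-6, -5)->(-3, 1): sqrt(45) = 6.708204, (-3, 1)->(6, 3): sqrt(85) = 9.219544, (6, 3)->(-8, 8): sqrt(221) = 14.866069, (-8, 8)->(-6, -5): sqrt(173) = 13.152946
Sum = 43.946763
Perimeter = 43.9468

43.9468


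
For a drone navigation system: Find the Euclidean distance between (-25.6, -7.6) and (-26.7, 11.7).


dx=-1.1, dy=19.3
d^2 = (-1.1)^2 + 19.3^2 = 373.7
d = sqrt(373.7) = 19.3313

19.3313


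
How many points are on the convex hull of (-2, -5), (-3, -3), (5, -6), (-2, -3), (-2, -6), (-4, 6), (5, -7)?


Convex hull vertices (CCW): (-4, 6), (-3, -3), (-2, -6), (5, -7), (5, -6)
Count = 5

5


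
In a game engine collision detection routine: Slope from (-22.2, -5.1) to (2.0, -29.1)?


slope = (y2-y1)/(x2-x1) = ((-29.1)-(-5.1))/(2-(-22.2)) = (-24)/24.2 = -0.9917

-0.9917


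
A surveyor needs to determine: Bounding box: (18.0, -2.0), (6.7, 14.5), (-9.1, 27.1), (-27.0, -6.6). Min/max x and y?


x range: [-27, 18]
y range: [-6.6, 27.1]
Bounding box: (-27,-6.6) to (18,27.1)

(-27,-6.6) to (18,27.1)


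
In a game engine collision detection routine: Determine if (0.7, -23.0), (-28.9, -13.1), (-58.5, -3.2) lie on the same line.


Cross product: ((-28.9)-0.7)*((-3.2)-(-23)) - ((-13.1)-(-23))*((-58.5)-0.7)
= 0

Yes, collinear


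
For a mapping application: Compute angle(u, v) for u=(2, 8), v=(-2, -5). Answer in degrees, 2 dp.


u.v = -44, |u| = sqrt(68) = 8.2462, |v| = sqrt(29) = 5.3852
cos(theta) = u.v/(|u||v|) = -44/sqrt(1972) = -0.99083
theta = acos(-0.99083) = 172.23 degrees

172.23 degrees


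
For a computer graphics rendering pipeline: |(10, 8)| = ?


|u| = sqrt(10^2 + 8^2) = sqrt(164) = 12.8062

12.8062


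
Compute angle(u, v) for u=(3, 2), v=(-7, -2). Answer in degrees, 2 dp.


u.v = -25, |u| = sqrt(13) = 3.6056, |v| = sqrt(53) = 7.2801
cos(theta) = u.v/(|u||v|) = -25/sqrt(689) = -0.952424
theta = acos(-0.952424) = 162.26 degrees

162.26 degrees


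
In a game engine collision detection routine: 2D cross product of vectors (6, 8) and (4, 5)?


u x v = u_x*v_y - u_y*v_x = 6*5 - 8*4
= 30 - 32 = -2

-2


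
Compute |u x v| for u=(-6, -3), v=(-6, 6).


|u x v| = |(-6)*6 - (-3)*(-6)|
= |(-36) - 18| = 54

54


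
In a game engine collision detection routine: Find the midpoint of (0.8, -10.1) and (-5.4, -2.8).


M = ((0.8+(-5.4))/2, ((-10.1)+(-2.8))/2)
= (-2.3, -6.45)

(-2.3, -6.45)


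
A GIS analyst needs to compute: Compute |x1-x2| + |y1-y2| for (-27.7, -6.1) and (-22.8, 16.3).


|(-27.7)-(-22.8)| + |(-6.1)-16.3| = 4.9 + 22.4 = 27.3

27.3


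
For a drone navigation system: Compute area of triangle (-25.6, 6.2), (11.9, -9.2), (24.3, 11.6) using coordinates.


Area = |x_A(y_B-y_C) + x_B(y_C-y_A) + x_C(y_A-y_B)|/2
= |532.48 + 64.26 + 374.22|/2
= 970.96/2 = 485.48

485.48


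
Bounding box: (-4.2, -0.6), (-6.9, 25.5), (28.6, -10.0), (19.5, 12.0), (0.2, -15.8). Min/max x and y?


x range: [-6.9, 28.6]
y range: [-15.8, 25.5]
Bounding box: (-6.9,-15.8) to (28.6,25.5)

(-6.9,-15.8) to (28.6,25.5)


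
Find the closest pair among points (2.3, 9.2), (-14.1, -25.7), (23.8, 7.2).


d(P0,P1) = 38.5612, d(P0,P2) = 21.5928, d(P1,P2) = 50.1878
Closest: P0 and P2

Closest pair: (2.3, 9.2) and (23.8, 7.2), distance = 21.5928


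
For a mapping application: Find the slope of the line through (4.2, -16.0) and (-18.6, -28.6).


slope = (y2-y1)/(x2-x1) = ((-28.6)-(-16))/((-18.6)-4.2) = (-12.6)/(-22.8) = 0.5526

0.5526


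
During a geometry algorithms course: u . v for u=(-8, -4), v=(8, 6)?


u . v = u_x*v_x + u_y*v_y = (-8)*8 + (-4)*6
= (-64) + (-24) = -88

-88


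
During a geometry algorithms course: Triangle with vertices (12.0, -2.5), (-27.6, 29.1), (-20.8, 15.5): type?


Side lengths squared: AB^2=2566.72, BC^2=231.2, CA^2=1399.84
Sorted: [231.2, 1399.84, 2566.72]
By sides: Scalene, By angles: Obtuse

Scalene, Obtuse


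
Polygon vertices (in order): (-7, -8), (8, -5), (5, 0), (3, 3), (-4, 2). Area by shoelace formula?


Shoelace sum: ((-7)*(-5) - 8*(-8)) + (8*0 - 5*(-5)) + (5*3 - 3*0) + (3*2 - (-4)*3) + ((-4)*(-8) - (-7)*2)
= 203
Area = |203|/2 = 101.5

101.5


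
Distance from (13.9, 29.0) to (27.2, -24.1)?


dx=13.3, dy=-53.1
d^2 = 13.3^2 + (-53.1)^2 = 2996.5
d = sqrt(2996.5) = 54.7403

54.7403


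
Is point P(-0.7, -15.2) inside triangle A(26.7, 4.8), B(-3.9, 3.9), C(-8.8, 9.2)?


Cross products: AB x AP = 587.34, BC x BP = 76.63, CA x CP = -830.56
All same sign? no

No, outside


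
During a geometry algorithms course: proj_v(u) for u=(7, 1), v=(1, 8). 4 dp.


u.v = 15, |v| = sqrt(65) = 8.0623
Scalar projection = u.v / |v| = 15 / sqrt(65) = 1.8605

1.8605


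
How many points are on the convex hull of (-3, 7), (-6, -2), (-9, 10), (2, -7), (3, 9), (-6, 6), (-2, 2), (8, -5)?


Convex hull vertices (CCW): (-9, 10), (-6, -2), (2, -7), (8, -5), (3, 9)
Count = 5

5


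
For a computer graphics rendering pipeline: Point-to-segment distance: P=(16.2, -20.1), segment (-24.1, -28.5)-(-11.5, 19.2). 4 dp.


Project P onto AB: t = 0.3732 (clamped to [0,1])
Closest point on segment: (-19.3973, -10.6969)
Distance: 36.8183

36.8183


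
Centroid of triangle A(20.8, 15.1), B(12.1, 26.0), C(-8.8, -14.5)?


Centroid = ((x_A+x_B+x_C)/3, (y_A+y_B+y_C)/3)
= ((20.8+12.1+(-8.8))/3, (15.1+26+(-14.5))/3)
= (8.0333, 8.8667)

(8.0333, 8.8667)


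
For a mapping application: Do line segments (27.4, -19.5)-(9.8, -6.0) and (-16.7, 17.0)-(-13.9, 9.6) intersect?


Cross products: d1=224.14, d2=131.7, d3=-47.05, d4=45.39
d1*d2 < 0 and d3*d4 < 0? no

No, they don't intersect


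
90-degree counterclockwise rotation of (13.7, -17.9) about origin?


90° CCW: (x,y) -> (-y, x)
(13.7,-17.9) -> (17.9, 13.7)

(17.9, 13.7)


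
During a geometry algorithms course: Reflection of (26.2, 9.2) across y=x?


Reflection over y=x: (x,y) -> (y,x)
(26.2, 9.2) -> (9.2, 26.2)

(9.2, 26.2)


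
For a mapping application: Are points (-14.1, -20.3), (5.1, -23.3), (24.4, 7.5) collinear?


Cross product: (5.1-(-14.1))*(7.5-(-20.3)) - ((-23.3)-(-20.3))*(24.4-(-14.1))
= 649.26

No, not collinear


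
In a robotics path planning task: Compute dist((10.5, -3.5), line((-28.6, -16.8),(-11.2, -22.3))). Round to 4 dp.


|cross product| = 446.47
|line direction| = sqrt(333.01) = 18.2486
Distance = 446.47/sqrt(333.01) = 24.466

24.466


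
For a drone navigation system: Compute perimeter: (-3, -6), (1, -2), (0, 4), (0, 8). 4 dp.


Sides: (-3, -6)->(1, -2): sqrt(32) = 5.656854, (1, -2)->(0, 4): sqrt(37) = 6.082763, (0, 4)->(0, 8): sqrt(16) = 4, (0, 8)->(-3, -6): sqrt(205) = 14.317821
Sum = 30.057438
Perimeter = 30.0574

30.0574


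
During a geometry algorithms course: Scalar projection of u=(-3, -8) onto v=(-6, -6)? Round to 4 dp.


u.v = 66, |v| = sqrt(72) = 8.4853
Scalar projection = u.v / |v| = 66 / sqrt(72) = 7.7782

7.7782


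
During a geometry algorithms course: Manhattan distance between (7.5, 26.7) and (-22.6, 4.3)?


|7.5-(-22.6)| + |26.7-4.3| = 30.1 + 22.4 = 52.5

52.5


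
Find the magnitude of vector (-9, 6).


|u| = sqrt((-9)^2 + 6^2) = sqrt(117) = 10.8167

10.8167


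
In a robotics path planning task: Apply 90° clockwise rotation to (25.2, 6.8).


90° CW: (x,y) -> (y, -x)
(25.2,6.8) -> (6.8, -25.2)

(6.8, -25.2)


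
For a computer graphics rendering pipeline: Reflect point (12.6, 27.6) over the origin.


Reflection over origin: (x,y) -> (-x,-y)
(12.6, 27.6) -> (-12.6, -27.6)

(-12.6, -27.6)


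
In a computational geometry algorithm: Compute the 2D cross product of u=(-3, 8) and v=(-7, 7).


u x v = u_x*v_y - u_y*v_x = (-3)*7 - 8*(-7)
= (-21) - (-56) = 35

35


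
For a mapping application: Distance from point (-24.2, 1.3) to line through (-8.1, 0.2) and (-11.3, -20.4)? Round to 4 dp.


|cross product| = 335.18
|line direction| = sqrt(434.6) = 20.8471
Distance = 335.18/sqrt(434.6) = 16.078

16.078


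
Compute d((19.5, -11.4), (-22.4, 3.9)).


dx=-41.9, dy=15.3
d^2 = (-41.9)^2 + 15.3^2 = 1989.7
d = sqrt(1989.7) = 44.6061

44.6061


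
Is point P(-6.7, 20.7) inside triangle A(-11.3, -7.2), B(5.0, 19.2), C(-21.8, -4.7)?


Cross products: AB x AP = 333.33, BC x BP = -319.83, CA x CP = 304.45
All same sign? no

No, outside


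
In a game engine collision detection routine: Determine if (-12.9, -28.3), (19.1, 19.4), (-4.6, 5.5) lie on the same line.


Cross product: (19.1-(-12.9))*(5.5-(-28.3)) - (19.4-(-28.3))*((-4.6)-(-12.9))
= 685.69

No, not collinear


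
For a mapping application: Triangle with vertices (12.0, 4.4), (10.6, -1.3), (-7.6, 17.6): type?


Side lengths squared: AB^2=34.45, BC^2=688.45, CA^2=558.4
Sorted: [34.45, 558.4, 688.45]
By sides: Scalene, By angles: Obtuse

Scalene, Obtuse


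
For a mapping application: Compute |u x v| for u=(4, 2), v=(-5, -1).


|u x v| = |4*(-1) - 2*(-5)|
= |(-4) - (-10)| = 6

6


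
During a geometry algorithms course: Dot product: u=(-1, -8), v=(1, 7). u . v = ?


u . v = u_x*v_x + u_y*v_y = (-1)*1 + (-8)*7
= (-1) + (-56) = -57

-57


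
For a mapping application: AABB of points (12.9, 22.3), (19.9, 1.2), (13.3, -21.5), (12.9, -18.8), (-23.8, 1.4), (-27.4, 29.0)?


x range: [-27.4, 19.9]
y range: [-21.5, 29]
Bounding box: (-27.4,-21.5) to (19.9,29)

(-27.4,-21.5) to (19.9,29)


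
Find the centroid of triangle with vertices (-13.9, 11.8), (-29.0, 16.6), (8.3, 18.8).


Centroid = ((x_A+x_B+x_C)/3, (y_A+y_B+y_C)/3)
= (((-13.9)+(-29)+8.3)/3, (11.8+16.6+18.8)/3)
= (-11.5333, 15.7333)

(-11.5333, 15.7333)


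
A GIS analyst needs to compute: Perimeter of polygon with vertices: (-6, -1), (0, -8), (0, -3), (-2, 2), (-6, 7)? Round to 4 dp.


Sides: (-6, -1)->(0, -8): sqrt(85) = 9.219544, (0, -8)->(0, -3): sqrt(25) = 5, (0, -3)->(-2, 2): sqrt(29) = 5.385165, (-2, 2)->(-6, 7): sqrt(41) = 6.403124, (-6, 7)->(-6, -1): sqrt(64) = 8
Sum = 34.007833
Perimeter = 34.0078

34.0078


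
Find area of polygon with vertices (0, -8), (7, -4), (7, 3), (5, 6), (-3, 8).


Shoelace sum: (0*(-4) - 7*(-8)) + (7*3 - 7*(-4)) + (7*6 - 5*3) + (5*8 - (-3)*6) + ((-3)*(-8) - 0*8)
= 214
Area = |214|/2 = 107

107


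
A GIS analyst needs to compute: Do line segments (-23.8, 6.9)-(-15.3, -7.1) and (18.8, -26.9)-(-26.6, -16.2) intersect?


Cross products: d1=-1078.7, d2=-534.05, d3=309.1, d4=-235.55
d1*d2 < 0 and d3*d4 < 0? no

No, they don't intersect


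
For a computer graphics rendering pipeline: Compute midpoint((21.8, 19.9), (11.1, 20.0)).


M = ((21.8+11.1)/2, (19.9+20)/2)
= (16.45, 19.95)

(16.45, 19.95)


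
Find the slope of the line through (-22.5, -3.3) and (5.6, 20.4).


slope = (y2-y1)/(x2-x1) = (20.4-(-3.3))/(5.6-(-22.5)) = 23.7/28.1 = 0.8434

0.8434


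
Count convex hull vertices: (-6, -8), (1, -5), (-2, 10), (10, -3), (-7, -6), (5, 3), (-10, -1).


Convex hull vertices (CCW): (-10, -1), (-6, -8), (10, -3), (5, 3), (-2, 10)
Count = 5

5


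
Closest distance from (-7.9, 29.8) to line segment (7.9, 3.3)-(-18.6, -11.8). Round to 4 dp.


Project P onto AB: t = 0.0199 (clamped to [0,1])
Closest point on segment: (7.3716, 2.9989)
Distance: 30.8467

30.8467


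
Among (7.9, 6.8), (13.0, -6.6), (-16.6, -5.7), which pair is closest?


d(P0,P1) = 14.3377, d(P0,P2) = 27.5045, d(P1,P2) = 29.6137
Closest: P0 and P1

Closest pair: (7.9, 6.8) and (13.0, -6.6), distance = 14.3377


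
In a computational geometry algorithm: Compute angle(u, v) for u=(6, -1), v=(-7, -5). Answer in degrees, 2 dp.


u.v = -37, |u| = sqrt(37) = 6.0828, |v| = sqrt(74) = 8.6023
cos(theta) = u.v/(|u||v|) = -37/sqrt(2738) = -0.707107
theta = acos(-0.707107) = 135 degrees

135 degrees


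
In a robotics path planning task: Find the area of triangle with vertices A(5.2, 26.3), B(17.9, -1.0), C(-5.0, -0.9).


Area = |x_A(y_B-y_C) + x_B(y_C-y_A) + x_C(y_A-y_B)|/2
= |(-0.52) + (-486.88) + (-136.5)|/2
= 623.9/2 = 311.95

311.95


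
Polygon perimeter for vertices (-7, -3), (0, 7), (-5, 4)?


Sides: (-7, -3)->(0, 7): sqrt(149) = 12.206556, (0, 7)->(-5, 4): sqrt(34) = 5.830952, (-5, 4)->(-7, -3): sqrt(53) = 7.28011
Sum = 25.317618
Perimeter = 25.3176

25.3176


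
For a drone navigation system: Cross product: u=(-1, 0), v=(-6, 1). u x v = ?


u x v = u_x*v_y - u_y*v_x = (-1)*1 - 0*(-6)
= (-1) - 0 = -1

-1


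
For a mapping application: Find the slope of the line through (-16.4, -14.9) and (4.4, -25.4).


slope = (y2-y1)/(x2-x1) = ((-25.4)-(-14.9))/(4.4-(-16.4)) = (-10.5)/20.8 = -0.5048

-0.5048


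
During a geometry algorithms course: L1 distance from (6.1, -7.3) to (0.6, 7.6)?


|6.1-0.6| + |(-7.3)-7.6| = 5.5 + 14.9 = 20.4

20.4


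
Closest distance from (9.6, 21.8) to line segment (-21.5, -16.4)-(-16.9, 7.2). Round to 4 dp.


Project P onto AB: t = 1 (clamped to [0,1])
Closest point on segment: (-16.9, 7.2)
Distance: 30.2557

30.2557


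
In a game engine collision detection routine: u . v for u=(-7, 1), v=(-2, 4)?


u . v = u_x*v_x + u_y*v_y = (-7)*(-2) + 1*4
= 14 + 4 = 18

18


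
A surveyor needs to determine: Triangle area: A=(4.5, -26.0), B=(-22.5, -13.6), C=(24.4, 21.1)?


Area = |x_A(y_B-y_C) + x_B(y_C-y_A) + x_C(y_A-y_B)|/2
= |(-156.15) + (-1059.75) + (-302.56)|/2
= 1518.46/2 = 759.23

759.23


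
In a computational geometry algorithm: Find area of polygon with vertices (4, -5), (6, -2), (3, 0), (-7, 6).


Shoelace sum: (4*(-2) - 6*(-5)) + (6*0 - 3*(-2)) + (3*6 - (-7)*0) + ((-7)*(-5) - 4*6)
= 57
Area = |57|/2 = 28.5

28.5


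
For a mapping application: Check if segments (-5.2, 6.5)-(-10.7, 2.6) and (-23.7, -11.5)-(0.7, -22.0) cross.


Cross products: d1=633.45, d2=480.54, d3=26.85, d4=179.76
d1*d2 < 0 and d3*d4 < 0? no

No, they don't intersect


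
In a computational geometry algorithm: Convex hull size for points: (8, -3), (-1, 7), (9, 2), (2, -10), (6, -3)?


Convex hull vertices (CCW): (-1, 7), (2, -10), (8, -3), (9, 2)
Count = 4

4


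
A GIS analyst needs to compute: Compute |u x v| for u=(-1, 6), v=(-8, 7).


|u x v| = |(-1)*7 - 6*(-8)|
= |(-7) - (-48)| = 41

41


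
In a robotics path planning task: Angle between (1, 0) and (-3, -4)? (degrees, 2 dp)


u.v = -3, |u| = sqrt(1) = 1, |v| = sqrt(25) = 5
cos(theta) = u.v/(|u||v|) = -3/sqrt(25) = -0.6
theta = acos(-0.6) = 126.87 degrees

126.87 degrees


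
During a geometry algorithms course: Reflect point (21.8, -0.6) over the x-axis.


Reflection over x-axis: (x,y) -> (x,-y)
(21.8, -0.6) -> (21.8, 0.6)

(21.8, 0.6)


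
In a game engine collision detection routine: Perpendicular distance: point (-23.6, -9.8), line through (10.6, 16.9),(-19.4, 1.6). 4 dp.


|cross product| = 277.74
|line direction| = sqrt(1134.09) = 33.6763
Distance = 277.74/sqrt(1134.09) = 8.2474

8.2474


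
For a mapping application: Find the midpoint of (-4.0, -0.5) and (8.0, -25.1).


M = (((-4)+8)/2, ((-0.5)+(-25.1))/2)
= (2, -12.8)

(2, -12.8)


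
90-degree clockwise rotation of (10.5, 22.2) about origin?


90° CW: (x,y) -> (y, -x)
(10.5,22.2) -> (22.2, -10.5)

(22.2, -10.5)


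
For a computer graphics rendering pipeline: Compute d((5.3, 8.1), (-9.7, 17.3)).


dx=-15, dy=9.2
d^2 = (-15)^2 + 9.2^2 = 309.64
d = sqrt(309.64) = 17.5966

17.5966


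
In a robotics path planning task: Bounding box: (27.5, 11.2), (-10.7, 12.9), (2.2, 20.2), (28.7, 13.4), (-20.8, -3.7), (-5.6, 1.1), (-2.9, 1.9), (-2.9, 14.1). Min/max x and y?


x range: [-20.8, 28.7]
y range: [-3.7, 20.2]
Bounding box: (-20.8,-3.7) to (28.7,20.2)

(-20.8,-3.7) to (28.7,20.2)


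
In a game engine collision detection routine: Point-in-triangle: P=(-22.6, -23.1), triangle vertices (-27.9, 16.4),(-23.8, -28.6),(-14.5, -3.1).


Cross products: AB x AP = 76.55, BC x BP = 20.55, CA x CP = 425.95
All same sign? yes

Yes, inside


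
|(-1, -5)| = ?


|u| = sqrt((-1)^2 + (-5)^2) = sqrt(26) = 5.099

5.099


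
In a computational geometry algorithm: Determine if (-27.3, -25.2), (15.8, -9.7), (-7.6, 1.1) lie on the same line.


Cross product: (15.8-(-27.3))*(1.1-(-25.2)) - ((-9.7)-(-25.2))*((-7.6)-(-27.3))
= 828.18

No, not collinear


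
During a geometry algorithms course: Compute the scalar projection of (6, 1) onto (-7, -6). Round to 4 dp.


u.v = -48, |v| = sqrt(85) = 9.2195
Scalar projection = u.v / |v| = -48 / sqrt(85) = -5.2063

-5.2063


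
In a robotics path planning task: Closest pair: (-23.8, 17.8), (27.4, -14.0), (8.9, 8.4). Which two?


d(P0,P1) = 60.2717, d(P0,P2) = 34.0243, d(P1,P2) = 29.0519
Closest: P1 and P2

Closest pair: (27.4, -14.0) and (8.9, 8.4), distance = 29.0519


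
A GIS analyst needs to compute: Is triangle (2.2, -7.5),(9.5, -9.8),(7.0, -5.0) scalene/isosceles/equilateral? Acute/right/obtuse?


Side lengths squared: AB^2=58.58, BC^2=29.29, CA^2=29.29
Sorted: [29.29, 29.29, 58.58]
By sides: Isosceles, By angles: Right

Isosceles, Right


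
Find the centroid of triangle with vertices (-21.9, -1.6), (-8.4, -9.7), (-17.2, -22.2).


Centroid = ((x_A+x_B+x_C)/3, (y_A+y_B+y_C)/3)
= (((-21.9)+(-8.4)+(-17.2))/3, ((-1.6)+(-9.7)+(-22.2))/3)
= (-15.8333, -11.1667)

(-15.8333, -11.1667)


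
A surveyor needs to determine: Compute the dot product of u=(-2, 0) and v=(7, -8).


u . v = u_x*v_x + u_y*v_y = (-2)*7 + 0*(-8)
= (-14) + 0 = -14

-14


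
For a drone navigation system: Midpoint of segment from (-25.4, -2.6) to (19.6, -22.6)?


M = (((-25.4)+19.6)/2, ((-2.6)+(-22.6))/2)
= (-2.9, -12.6)

(-2.9, -12.6)


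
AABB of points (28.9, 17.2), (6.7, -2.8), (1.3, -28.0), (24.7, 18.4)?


x range: [1.3, 28.9]
y range: [-28, 18.4]
Bounding box: (1.3,-28) to (28.9,18.4)

(1.3,-28) to (28.9,18.4)


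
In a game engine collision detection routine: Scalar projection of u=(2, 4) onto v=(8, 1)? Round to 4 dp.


u.v = 20, |v| = sqrt(65) = 8.0623
Scalar projection = u.v / |v| = 20 / sqrt(65) = 2.4807

2.4807


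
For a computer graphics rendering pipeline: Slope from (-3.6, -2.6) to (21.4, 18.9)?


slope = (y2-y1)/(x2-x1) = (18.9-(-2.6))/(21.4-(-3.6)) = 21.5/25 = 0.86

0.86


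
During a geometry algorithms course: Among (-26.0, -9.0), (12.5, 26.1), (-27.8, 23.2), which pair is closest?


d(P0,P1) = 52.0986, d(P0,P2) = 32.2503, d(P1,P2) = 40.4042
Closest: P0 and P2

Closest pair: (-26.0, -9.0) and (-27.8, 23.2), distance = 32.2503


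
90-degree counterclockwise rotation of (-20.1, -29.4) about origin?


90° CCW: (x,y) -> (-y, x)
(-20.1,-29.4) -> (29.4, -20.1)

(29.4, -20.1)


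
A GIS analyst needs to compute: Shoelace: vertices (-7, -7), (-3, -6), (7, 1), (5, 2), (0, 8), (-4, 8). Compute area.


Shoelace sum: ((-7)*(-6) - (-3)*(-7)) + ((-3)*1 - 7*(-6)) + (7*2 - 5*1) + (5*8 - 0*2) + (0*8 - (-4)*8) + ((-4)*(-7) - (-7)*8)
= 225
Area = |225|/2 = 112.5

112.5


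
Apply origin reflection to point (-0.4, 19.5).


Reflection over origin: (x,y) -> (-x,-y)
(-0.4, 19.5) -> (0.4, -19.5)

(0.4, -19.5)


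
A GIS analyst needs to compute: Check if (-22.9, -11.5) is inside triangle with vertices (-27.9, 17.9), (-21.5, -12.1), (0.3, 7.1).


Cross products: AB x AP = -38.16, BC x BP = 39.96, CA x CP = 775.08
All same sign? no

No, outside


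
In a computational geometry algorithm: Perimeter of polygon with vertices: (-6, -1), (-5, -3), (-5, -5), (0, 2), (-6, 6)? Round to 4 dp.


Sides: (-6, -1)->(-5, -3): sqrt(5) = 2.236068, (-5, -3)->(-5, -5): sqrt(4) = 2, (-5, -5)->(0, 2): sqrt(74) = 8.602325, (0, 2)->(-6, 6): sqrt(52) = 7.211103, (-6, 6)->(-6, -1): sqrt(49) = 7
Sum = 27.049496
Perimeter = 27.0495

27.0495


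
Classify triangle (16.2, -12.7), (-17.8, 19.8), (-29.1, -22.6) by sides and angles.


Side lengths squared: AB^2=2212.25, BC^2=1925.45, CA^2=2150.1
Sorted: [1925.45, 2150.1, 2212.25]
By sides: Scalene, By angles: Acute

Scalene, Acute


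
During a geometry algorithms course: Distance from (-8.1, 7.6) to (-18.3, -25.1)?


dx=-10.2, dy=-32.7
d^2 = (-10.2)^2 + (-32.7)^2 = 1173.33
d = sqrt(1173.33) = 34.2539

34.2539


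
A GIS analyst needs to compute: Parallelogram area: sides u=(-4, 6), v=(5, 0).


|u x v| = |(-4)*0 - 6*5|
= |0 - 30| = 30

30


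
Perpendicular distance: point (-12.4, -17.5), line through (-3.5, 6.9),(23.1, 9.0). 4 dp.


|cross product| = 630.35
|line direction| = sqrt(711.97) = 26.6828
Distance = 630.35/sqrt(711.97) = 23.6239

23.6239


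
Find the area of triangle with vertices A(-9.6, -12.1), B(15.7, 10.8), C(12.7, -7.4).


Area = |x_A(y_B-y_C) + x_B(y_C-y_A) + x_C(y_A-y_B)|/2
= |(-174.72) + 73.79 + (-290.83)|/2
= 391.76/2 = 195.88

195.88


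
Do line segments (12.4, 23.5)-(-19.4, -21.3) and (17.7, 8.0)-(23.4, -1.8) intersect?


Cross products: d1=36.41, d2=-530.59, d3=730.34, d4=1297.34
d1*d2 < 0 and d3*d4 < 0? no

No, they don't intersect


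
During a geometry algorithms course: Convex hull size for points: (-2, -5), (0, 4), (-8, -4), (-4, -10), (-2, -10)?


Convex hull vertices (CCW): (-8, -4), (-4, -10), (-2, -10), (0, 4)
Count = 4

4


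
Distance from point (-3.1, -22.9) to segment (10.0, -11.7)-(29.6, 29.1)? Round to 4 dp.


Project P onto AB: t = 0 (clamped to [0,1])
Closest point on segment: (10, -11.7)
Distance: 17.2351

17.2351


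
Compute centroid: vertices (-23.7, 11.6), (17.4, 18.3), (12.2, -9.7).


Centroid = ((x_A+x_B+x_C)/3, (y_A+y_B+y_C)/3)
= (((-23.7)+17.4+12.2)/3, (11.6+18.3+(-9.7))/3)
= (1.9667, 6.7333)

(1.9667, 6.7333)


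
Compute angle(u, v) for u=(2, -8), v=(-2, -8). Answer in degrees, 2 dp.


u.v = 60, |u| = sqrt(68) = 8.2462, |v| = sqrt(68) = 8.2462
cos(theta) = u.v/(|u||v|) = 60/sqrt(4624) = 0.882353
theta = acos(0.882353) = 28.07 degrees

28.07 degrees


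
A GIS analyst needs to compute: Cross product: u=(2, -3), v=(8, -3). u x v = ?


u x v = u_x*v_y - u_y*v_x = 2*(-3) - (-3)*8
= (-6) - (-24) = 18

18


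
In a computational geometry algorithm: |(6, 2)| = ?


|u| = sqrt(6^2 + 2^2) = sqrt(40) = 6.3246

6.3246


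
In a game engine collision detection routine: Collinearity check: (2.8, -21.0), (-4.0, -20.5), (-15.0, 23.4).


Cross product: ((-4)-2.8)*(23.4-(-21)) - ((-20.5)-(-21))*((-15)-2.8)
= -293.02

No, not collinear


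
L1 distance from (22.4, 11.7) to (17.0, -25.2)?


|22.4-17| + |11.7-(-25.2)| = 5.4 + 36.9 = 42.3

42.3


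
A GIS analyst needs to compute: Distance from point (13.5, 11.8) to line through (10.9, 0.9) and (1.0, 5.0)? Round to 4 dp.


|cross product| = 118.57
|line direction| = sqrt(114.82) = 10.7154
Distance = 118.57/sqrt(114.82) = 11.0654

11.0654


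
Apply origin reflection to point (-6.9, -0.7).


Reflection over origin: (x,y) -> (-x,-y)
(-6.9, -0.7) -> (6.9, 0.7)

(6.9, 0.7)


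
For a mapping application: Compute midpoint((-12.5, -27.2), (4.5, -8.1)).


M = (((-12.5)+4.5)/2, ((-27.2)+(-8.1))/2)
= (-4, -17.65)

(-4, -17.65)


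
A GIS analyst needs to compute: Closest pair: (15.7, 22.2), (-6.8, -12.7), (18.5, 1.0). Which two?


d(P0,P1) = 41.5242, d(P0,P2) = 21.3841, d(P1,P2) = 28.7712
Closest: P0 and P2

Closest pair: (15.7, 22.2) and (18.5, 1.0), distance = 21.3841


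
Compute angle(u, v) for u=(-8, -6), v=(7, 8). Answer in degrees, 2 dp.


u.v = -104, |u| = sqrt(100) = 10, |v| = sqrt(113) = 10.6301
cos(theta) = u.v/(|u||v|) = -104/sqrt(11300) = -0.97835
theta = acos(-0.97835) = 168.06 degrees

168.06 degrees


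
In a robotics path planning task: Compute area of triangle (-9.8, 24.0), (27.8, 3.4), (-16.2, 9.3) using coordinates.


Area = |x_A(y_B-y_C) + x_B(y_C-y_A) + x_C(y_A-y_B)|/2
= |57.82 + (-408.66) + (-333.72)|/2
= 684.56/2 = 342.28

342.28


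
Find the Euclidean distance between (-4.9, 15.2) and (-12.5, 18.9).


dx=-7.6, dy=3.7
d^2 = (-7.6)^2 + 3.7^2 = 71.45
d = sqrt(71.45) = 8.4528

8.4528


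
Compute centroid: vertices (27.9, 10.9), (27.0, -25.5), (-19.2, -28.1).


Centroid = ((x_A+x_B+x_C)/3, (y_A+y_B+y_C)/3)
= ((27.9+27+(-19.2))/3, (10.9+(-25.5)+(-28.1))/3)
= (11.9, -14.2333)

(11.9, -14.2333)


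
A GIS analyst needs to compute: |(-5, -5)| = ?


|u| = sqrt((-5)^2 + (-5)^2) = sqrt(50) = 7.0711

7.0711


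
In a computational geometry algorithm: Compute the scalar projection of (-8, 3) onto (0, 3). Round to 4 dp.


u.v = 9, |v| = sqrt(9) = 3
Scalar projection = u.v / |v| = 9 / sqrt(9) = 3

3


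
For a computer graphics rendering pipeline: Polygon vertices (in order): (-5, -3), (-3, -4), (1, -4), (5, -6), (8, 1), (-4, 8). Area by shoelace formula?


Shoelace sum: ((-5)*(-4) - (-3)*(-3)) + ((-3)*(-4) - 1*(-4)) + (1*(-6) - 5*(-4)) + (5*1 - 8*(-6)) + (8*8 - (-4)*1) + ((-4)*(-3) - (-5)*8)
= 214
Area = |214|/2 = 107

107
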